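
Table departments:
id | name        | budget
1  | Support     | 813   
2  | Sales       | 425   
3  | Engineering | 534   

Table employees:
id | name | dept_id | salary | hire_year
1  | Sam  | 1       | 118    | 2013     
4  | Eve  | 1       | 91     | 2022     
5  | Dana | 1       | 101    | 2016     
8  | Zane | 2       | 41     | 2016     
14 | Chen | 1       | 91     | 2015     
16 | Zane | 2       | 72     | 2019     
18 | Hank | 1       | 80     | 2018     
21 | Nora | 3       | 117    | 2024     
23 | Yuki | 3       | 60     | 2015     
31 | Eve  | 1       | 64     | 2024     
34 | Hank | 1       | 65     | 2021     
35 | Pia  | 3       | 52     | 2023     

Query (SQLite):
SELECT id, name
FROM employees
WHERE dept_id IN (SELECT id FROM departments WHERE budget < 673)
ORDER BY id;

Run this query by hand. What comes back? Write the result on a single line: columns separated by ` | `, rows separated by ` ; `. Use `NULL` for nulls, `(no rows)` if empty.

8 | Zane ; 16 | Zane ; 21 | Nora ; 23 | Yuki ; 35 | Pia

Inner query: departments.id where budget < 673.
Outer: keep employees rows whose dept_id is in that set.
Inner query → {2, 3}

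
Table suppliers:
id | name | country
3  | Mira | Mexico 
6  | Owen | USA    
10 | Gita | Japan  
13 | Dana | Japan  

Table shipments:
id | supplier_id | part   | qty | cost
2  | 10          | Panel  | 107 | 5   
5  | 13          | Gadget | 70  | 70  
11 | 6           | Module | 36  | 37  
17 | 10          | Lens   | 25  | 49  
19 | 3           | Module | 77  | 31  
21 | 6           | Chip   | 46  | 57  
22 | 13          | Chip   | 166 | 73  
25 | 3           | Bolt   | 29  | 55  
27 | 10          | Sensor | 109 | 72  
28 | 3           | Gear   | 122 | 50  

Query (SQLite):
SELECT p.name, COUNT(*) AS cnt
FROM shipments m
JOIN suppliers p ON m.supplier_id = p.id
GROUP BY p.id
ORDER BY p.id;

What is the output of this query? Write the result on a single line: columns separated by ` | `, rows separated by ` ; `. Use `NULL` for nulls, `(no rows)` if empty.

Join each shipments row to its suppliers via supplier_id.
Group joined rows by suppliers.id; compute COUNT(*) per group.
  3: ids {19, 25, 28} → COUNT(*)=3
  6: ids {11, 21} → COUNT(*)=2
  10: ids {2, 17, 27} → COUNT(*)=3
  13: ids {5, 22} → COUNT(*)=2

Mira | 3 ; Owen | 2 ; Gita | 3 ; Dana | 2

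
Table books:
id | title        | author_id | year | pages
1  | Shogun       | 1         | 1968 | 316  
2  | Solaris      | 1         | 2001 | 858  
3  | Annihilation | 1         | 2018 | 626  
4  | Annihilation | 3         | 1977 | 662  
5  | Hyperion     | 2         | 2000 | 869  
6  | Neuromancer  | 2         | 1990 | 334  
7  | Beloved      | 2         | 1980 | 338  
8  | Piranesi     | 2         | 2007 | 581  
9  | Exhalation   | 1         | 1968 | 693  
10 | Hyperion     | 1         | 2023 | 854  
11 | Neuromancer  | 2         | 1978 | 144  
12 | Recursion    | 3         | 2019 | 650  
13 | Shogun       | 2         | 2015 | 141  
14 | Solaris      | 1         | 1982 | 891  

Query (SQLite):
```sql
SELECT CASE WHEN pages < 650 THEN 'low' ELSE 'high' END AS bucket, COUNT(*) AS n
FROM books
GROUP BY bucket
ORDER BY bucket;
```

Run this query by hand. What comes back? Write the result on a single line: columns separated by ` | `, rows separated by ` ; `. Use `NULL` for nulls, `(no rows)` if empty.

Bucket rows by pages < 650 → 'low' else 'high'; count each bucket.

high | 7 ; low | 7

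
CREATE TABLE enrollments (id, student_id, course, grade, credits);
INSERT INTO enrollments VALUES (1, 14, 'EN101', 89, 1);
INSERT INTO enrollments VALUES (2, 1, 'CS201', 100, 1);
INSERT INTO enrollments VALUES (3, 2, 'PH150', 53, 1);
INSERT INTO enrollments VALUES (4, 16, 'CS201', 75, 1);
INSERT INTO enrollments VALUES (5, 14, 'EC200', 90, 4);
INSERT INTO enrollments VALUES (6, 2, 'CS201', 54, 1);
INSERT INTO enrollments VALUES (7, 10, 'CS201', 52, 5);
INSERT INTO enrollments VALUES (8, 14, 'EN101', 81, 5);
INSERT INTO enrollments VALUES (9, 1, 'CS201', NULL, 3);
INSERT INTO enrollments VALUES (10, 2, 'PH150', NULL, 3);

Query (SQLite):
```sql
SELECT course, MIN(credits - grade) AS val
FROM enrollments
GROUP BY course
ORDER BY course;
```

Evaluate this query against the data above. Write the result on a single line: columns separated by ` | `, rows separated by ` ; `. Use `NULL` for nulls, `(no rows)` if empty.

For each row compute credits - grade.
Group by course; take MIN of the expression per group.
  CS201: ids {2, 4, 6, 7, 9} → MIN(credits - grade)=-99
  EC200: ids {5} → MIN(credits - grade)=-86
  EN101: ids {1, 8} → MIN(credits - grade)=-88
  PH150: ids {3, 10} → MIN(credits - grade)=-52

CS201 | -99 ; EC200 | -86 ; EN101 | -88 ; PH150 | -52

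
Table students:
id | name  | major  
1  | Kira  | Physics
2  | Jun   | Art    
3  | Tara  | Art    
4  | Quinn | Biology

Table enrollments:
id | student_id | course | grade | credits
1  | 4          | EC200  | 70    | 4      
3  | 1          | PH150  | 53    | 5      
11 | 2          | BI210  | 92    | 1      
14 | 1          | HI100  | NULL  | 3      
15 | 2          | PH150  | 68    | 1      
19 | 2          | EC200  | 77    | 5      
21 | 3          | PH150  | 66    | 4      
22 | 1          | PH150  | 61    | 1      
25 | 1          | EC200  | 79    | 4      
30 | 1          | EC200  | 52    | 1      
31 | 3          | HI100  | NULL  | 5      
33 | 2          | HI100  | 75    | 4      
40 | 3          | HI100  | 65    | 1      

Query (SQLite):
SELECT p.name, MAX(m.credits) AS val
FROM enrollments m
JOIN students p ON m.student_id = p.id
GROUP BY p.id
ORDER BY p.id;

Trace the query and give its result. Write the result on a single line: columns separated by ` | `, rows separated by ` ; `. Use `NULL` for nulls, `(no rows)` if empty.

Kira | 5 ; Jun | 5 ; Tara | 5 ; Quinn | 4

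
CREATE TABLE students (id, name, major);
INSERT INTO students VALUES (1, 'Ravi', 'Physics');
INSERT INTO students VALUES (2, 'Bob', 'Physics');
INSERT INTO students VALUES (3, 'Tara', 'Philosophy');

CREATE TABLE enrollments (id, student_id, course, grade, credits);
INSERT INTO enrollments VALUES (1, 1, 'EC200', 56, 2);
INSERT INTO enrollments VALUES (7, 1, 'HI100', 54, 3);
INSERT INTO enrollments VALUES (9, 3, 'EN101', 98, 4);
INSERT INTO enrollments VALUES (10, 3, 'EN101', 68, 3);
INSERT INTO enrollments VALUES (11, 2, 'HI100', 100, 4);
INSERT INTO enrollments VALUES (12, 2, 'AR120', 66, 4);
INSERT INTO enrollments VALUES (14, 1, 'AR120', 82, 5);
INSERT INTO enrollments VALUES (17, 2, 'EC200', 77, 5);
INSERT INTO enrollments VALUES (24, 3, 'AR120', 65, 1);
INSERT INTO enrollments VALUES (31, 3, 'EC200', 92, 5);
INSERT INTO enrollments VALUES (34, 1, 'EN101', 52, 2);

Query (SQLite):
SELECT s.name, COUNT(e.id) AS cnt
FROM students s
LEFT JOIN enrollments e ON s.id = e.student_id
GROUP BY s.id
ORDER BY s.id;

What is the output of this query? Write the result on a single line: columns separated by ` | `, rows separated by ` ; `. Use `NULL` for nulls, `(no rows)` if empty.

Ravi | 4 ; Bob | 3 ; Tara | 4

LEFT JOIN keeps every students row; unmatched ones get NULL for enrollments columns.
Group by students.id and compute COUNT(e.id). COUNT(col) of an all-NULL group is 0.
  1: ids {1, 7, 14, 34} → COUNT(e.id)=4
  2: ids {11, 12, 17} → COUNT(e.id)=3
  3: ids {9, 10, 24, 31} → COUNT(e.id)=4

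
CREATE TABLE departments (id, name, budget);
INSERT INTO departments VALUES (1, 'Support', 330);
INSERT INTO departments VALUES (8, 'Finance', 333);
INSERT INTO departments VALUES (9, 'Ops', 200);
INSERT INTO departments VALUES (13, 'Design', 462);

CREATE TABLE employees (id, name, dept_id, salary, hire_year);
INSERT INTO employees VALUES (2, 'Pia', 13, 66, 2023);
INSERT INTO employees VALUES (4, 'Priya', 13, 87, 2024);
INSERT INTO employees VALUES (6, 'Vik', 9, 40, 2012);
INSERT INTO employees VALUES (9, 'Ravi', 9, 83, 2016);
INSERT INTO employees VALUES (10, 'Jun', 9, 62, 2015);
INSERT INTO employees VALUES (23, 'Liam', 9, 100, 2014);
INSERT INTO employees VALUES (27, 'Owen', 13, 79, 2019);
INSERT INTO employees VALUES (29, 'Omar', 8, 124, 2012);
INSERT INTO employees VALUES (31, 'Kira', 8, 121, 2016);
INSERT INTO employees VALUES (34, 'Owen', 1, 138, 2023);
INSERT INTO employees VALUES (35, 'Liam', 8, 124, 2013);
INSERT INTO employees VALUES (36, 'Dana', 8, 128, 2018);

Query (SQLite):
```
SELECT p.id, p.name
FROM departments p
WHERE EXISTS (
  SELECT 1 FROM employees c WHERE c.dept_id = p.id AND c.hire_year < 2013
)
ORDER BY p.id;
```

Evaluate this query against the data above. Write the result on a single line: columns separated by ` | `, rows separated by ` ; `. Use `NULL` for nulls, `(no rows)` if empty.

For each departments row, check whether any employees with matching dept_id has hire_year < 2013.
Keep rows where that is true.

8 | Finance ; 9 | Ops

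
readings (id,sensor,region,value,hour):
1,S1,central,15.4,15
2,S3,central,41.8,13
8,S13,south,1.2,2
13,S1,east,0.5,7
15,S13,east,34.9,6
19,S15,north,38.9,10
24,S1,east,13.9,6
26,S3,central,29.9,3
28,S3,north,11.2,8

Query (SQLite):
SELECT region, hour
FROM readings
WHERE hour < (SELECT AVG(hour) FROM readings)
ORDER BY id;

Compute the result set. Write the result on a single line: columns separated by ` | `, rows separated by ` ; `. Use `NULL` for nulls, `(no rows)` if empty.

south | 2 ; east | 7 ; east | 6 ; east | 6 ; central | 3

Scalar subquery: AVG(hour) over all readings rows = 7.777778 (≈; comparison uses full precision).
Keep rows where hour < that value.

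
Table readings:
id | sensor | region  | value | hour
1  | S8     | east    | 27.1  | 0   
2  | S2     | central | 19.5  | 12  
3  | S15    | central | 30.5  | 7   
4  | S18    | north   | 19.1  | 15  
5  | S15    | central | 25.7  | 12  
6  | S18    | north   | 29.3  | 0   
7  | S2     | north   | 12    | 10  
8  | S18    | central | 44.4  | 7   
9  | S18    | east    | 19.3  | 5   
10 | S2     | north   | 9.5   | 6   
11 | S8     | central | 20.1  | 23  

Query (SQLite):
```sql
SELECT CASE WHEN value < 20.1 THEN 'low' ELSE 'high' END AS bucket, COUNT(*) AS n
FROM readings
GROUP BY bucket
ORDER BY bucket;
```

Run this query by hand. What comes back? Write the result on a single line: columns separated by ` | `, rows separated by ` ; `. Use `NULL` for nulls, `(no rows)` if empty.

high | 6 ; low | 5

Bucket rows by value < 20.1 → 'low' else 'high'; count each bucket.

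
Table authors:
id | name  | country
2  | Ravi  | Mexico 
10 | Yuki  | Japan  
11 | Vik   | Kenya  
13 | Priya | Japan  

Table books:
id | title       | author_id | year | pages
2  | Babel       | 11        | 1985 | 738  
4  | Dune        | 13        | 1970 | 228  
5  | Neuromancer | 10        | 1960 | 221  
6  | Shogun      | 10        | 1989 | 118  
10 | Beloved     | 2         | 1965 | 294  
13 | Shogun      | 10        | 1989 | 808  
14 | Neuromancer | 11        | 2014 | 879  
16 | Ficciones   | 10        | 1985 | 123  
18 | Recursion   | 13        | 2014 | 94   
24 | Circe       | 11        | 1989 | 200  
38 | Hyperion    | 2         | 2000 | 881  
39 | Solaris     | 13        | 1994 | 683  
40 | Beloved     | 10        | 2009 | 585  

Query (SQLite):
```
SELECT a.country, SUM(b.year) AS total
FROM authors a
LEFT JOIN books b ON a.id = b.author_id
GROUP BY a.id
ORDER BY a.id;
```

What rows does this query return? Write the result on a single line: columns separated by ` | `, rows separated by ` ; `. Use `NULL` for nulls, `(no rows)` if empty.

LEFT JOIN keeps every authors row; unmatched ones get NULL for books columns.
Group by authors.id and compute SUM(b.year). SUM over an all-NULL group is NULL.
  2: ids {10, 38} → SUM(b.year)=3965
  10: ids {5, 6, 13, 16, 40} → SUM(b.year)=9932
  11: ids {2, 14, 24} → SUM(b.year)=5988
  13: ids {4, 18, 39} → SUM(b.year)=5978

Mexico | 3965 ; Japan | 9932 ; Kenya | 5988 ; Japan | 5978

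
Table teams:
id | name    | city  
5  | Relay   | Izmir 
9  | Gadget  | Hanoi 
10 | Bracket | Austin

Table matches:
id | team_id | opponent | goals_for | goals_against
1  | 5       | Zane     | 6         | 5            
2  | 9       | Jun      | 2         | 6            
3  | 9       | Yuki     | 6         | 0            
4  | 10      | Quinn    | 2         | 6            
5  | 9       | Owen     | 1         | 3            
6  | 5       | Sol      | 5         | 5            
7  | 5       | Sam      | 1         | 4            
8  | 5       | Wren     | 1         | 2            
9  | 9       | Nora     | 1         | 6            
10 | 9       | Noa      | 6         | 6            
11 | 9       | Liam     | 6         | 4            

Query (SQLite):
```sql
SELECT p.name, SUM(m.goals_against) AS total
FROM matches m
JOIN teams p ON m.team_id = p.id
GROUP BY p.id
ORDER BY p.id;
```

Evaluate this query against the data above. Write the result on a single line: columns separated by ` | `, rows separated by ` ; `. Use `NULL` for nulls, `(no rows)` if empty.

Relay | 16 ; Gadget | 25 ; Bracket | 6

Join each matches row to its teams via team_id.
Group joined rows by teams.id; compute SUM(m.goals_against) per group.
  5: ids {1, 6, 7, 8} → SUM(m.goals_against)=16
  9: ids {2, 3, 5, 9, 10, 11} → SUM(m.goals_against)=25
  10: ids {4} → SUM(m.goals_against)=6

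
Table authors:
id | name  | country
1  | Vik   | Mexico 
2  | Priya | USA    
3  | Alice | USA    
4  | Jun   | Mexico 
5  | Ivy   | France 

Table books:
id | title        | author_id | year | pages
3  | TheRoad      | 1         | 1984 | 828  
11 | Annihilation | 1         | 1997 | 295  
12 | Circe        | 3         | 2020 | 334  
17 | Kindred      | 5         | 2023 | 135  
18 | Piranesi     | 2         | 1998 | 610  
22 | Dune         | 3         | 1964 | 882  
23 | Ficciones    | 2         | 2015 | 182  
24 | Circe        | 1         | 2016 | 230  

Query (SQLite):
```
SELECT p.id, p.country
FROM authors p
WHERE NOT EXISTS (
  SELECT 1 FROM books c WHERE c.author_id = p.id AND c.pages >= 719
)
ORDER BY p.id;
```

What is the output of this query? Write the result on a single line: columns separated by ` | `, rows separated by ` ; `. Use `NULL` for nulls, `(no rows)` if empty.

2 | USA ; 4 | Mexico ; 5 | France

For each authors row, check whether any books with matching author_id has pages >= 719.
Keep rows where that is false.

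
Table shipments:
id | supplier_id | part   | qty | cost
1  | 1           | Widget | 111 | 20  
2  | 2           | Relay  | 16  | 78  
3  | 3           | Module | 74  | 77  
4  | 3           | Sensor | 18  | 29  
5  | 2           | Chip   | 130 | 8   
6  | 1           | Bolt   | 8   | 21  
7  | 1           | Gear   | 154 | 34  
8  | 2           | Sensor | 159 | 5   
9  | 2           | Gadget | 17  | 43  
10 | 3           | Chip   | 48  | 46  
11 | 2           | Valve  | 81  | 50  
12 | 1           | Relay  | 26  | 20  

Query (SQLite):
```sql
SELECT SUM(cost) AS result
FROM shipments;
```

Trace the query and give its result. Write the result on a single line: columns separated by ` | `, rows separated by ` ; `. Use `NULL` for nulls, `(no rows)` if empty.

431

All cost values: [20, 78, 77, 29, 8, 21, 34, 5, 43, 46, 50, 20].
SUM of non-NULL values = 431.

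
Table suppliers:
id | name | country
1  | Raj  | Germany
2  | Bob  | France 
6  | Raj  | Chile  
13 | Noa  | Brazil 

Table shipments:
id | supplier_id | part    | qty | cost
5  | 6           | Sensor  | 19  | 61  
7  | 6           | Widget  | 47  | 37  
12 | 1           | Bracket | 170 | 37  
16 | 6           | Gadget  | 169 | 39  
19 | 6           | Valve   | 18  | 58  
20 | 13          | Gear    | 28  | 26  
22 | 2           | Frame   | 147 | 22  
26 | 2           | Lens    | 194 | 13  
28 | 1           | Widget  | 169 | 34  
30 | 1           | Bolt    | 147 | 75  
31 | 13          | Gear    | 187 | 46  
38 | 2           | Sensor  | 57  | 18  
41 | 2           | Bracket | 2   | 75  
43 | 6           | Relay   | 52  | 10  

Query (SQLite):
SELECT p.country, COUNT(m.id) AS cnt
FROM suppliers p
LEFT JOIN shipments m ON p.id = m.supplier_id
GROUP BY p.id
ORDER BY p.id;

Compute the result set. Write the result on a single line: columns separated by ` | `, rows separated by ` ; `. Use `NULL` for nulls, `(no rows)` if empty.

Germany | 3 ; France | 4 ; Chile | 5 ; Brazil | 2

LEFT JOIN keeps every suppliers row; unmatched ones get NULL for shipments columns.
Group by suppliers.id and compute COUNT(m.id). COUNT(col) of an all-NULL group is 0.
  1: ids {12, 28, 30} → COUNT(m.id)=3
  2: ids {22, 26, 38, 41} → COUNT(m.id)=4
  6: ids {5, 7, 16, 19, 43} → COUNT(m.id)=5
  13: ids {20, 31} → COUNT(m.id)=2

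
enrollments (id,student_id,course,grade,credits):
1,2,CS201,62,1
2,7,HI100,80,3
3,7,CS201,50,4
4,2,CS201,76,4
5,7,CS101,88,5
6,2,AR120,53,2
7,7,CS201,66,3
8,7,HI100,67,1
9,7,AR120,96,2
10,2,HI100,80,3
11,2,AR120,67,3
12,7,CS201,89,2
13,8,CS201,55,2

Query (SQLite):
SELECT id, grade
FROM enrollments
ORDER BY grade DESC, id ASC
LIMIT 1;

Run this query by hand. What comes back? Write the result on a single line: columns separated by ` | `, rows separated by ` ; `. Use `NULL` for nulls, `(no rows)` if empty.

9 | 96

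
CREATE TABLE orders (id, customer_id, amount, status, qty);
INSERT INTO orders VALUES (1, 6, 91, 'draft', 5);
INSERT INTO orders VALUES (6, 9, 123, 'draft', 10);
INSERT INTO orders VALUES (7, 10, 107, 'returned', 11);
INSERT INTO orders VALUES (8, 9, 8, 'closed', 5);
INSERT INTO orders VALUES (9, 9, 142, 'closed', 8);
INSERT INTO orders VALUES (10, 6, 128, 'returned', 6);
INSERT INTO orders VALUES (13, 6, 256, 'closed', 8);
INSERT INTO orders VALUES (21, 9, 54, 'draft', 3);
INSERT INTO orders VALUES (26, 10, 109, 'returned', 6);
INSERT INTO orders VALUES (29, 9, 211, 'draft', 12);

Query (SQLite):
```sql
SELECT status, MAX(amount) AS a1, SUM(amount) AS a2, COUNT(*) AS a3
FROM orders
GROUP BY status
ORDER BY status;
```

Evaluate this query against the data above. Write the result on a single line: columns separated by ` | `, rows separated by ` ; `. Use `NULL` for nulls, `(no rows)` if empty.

closed | 256 | 406 | 3 ; draft | 211 | 479 | 4 ; returned | 128 | 344 | 3

Group orders by status.
Per group compute: MAX(amount), SUM(amount), COUNT(*).
  closed: ids {8, 9, 13} → MAX(amount)=256, SUM(amount)=406, COUNT(*)=3
  draft: ids {1, 6, 21, 29} → MAX(amount)=211, SUM(amount)=479, COUNT(*)=4
  returned: ids {7, 10, 26} → MAX(amount)=128, SUM(amount)=344, COUNT(*)=3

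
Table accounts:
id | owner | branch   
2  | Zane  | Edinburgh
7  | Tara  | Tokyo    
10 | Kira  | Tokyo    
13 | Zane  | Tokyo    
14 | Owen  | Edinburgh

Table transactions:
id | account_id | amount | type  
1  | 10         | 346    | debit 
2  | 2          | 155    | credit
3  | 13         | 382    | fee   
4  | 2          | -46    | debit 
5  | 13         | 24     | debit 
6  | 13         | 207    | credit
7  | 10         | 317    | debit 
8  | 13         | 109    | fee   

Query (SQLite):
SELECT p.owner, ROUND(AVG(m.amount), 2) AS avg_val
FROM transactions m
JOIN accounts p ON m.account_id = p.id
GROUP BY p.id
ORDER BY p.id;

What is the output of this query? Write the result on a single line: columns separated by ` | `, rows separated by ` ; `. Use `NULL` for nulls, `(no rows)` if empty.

Join each transactions row to its accounts via account_id.
Group joined rows by accounts.id; compute ROUND(AVG(m.amount), 2) per group.
  2: ids {2, 4} → ROUND(AVG(m.amount), 2)=54.5
  10: ids {1, 7} → ROUND(AVG(m.amount), 2)=331.5
  13: ids {3, 5, 6, 8} → ROUND(AVG(m.amount), 2)=180.5

Zane | 54.5 ; Kira | 331.5 ; Zane | 180.5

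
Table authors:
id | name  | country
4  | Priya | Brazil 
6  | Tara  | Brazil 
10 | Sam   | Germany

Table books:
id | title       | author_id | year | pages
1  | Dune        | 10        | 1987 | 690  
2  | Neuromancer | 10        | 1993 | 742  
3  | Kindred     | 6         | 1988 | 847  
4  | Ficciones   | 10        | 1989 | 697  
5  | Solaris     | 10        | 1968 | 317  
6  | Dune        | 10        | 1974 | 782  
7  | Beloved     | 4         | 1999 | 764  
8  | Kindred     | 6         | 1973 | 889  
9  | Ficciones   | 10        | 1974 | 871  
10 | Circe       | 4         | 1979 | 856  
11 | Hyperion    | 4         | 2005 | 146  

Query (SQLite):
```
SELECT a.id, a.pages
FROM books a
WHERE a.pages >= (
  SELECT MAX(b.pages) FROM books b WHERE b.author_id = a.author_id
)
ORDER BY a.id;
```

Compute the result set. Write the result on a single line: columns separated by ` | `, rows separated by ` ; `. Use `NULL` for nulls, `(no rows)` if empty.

For each books row a, compute MAX(pages) over rows sharing a.author_id.
Keep row a if a.pages >= that per-group MAX.
  author_id=4: MAX(pages) = 856
  author_id=6: MAX(pages) = 889
  author_id=10: MAX(pages) = 871

8 | 889 ; 9 | 871 ; 10 | 856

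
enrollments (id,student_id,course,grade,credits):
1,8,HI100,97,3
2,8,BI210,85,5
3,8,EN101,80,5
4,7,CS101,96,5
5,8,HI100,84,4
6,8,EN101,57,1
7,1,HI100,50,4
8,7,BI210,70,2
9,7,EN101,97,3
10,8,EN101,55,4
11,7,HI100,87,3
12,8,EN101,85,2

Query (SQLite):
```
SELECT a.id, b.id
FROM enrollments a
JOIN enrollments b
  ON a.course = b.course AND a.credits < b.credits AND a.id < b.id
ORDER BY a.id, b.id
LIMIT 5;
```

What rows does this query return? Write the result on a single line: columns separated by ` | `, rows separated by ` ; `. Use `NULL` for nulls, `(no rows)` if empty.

Pairs (a,b) with same course, a.credits < b.credits, a.id < b.id.
course groups: BI210:{2,8} CS101:{4} EN101:{3,6,9,10,12} HI100:{1,5,7,11}
Ordered by (a.id, b.id); first 5.

1 | 5 ; 1 | 7 ; 6 | 9 ; 6 | 10 ; 6 | 12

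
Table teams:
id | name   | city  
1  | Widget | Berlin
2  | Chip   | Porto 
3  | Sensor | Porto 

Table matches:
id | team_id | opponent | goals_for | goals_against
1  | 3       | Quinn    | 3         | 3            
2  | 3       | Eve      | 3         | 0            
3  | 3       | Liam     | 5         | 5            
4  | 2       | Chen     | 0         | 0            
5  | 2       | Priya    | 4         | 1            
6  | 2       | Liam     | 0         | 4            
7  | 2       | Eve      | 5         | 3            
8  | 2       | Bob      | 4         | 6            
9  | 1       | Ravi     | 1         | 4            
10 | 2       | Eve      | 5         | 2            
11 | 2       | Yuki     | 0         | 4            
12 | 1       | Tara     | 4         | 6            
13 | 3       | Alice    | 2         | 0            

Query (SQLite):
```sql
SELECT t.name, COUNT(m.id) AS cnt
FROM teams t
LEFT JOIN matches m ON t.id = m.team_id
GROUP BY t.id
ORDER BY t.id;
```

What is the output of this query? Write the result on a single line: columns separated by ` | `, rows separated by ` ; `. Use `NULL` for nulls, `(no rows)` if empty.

Widget | 2 ; Chip | 7 ; Sensor | 4

LEFT JOIN keeps every teams row; unmatched ones get NULL for matches columns.
Group by teams.id and compute COUNT(m.id). COUNT(col) of an all-NULL group is 0.
  1: ids {9, 12} → COUNT(m.id)=2
  2: ids {4, 5, 6, 7, 8, 10, 11} → COUNT(m.id)=7
  3: ids {1, 2, 3, 13} → COUNT(m.id)=4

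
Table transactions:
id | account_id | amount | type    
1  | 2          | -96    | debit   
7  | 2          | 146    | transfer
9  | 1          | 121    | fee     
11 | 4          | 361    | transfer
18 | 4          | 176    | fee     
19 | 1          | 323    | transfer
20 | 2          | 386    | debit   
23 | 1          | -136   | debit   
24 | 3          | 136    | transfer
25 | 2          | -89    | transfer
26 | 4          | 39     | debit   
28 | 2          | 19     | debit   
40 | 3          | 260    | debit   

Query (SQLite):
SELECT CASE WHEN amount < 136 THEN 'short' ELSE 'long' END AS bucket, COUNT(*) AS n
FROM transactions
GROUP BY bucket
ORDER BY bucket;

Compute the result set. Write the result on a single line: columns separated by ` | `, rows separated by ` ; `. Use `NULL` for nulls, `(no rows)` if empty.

long | 7 ; short | 6

Bucket rows by amount < 136 → 'short' else 'long'; count each bucket.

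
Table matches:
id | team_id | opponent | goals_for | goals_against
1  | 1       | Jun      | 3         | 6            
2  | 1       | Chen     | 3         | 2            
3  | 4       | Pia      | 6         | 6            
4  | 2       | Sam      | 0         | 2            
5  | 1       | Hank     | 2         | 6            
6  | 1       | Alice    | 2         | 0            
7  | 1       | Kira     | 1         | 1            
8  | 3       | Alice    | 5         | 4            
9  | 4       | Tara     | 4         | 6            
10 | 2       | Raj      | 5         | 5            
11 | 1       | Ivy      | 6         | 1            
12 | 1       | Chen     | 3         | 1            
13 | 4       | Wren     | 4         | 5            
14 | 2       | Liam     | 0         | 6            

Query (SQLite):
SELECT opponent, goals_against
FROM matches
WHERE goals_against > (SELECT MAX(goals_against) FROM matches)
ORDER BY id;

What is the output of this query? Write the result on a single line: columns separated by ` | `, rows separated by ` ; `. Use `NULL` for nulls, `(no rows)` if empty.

Scalar subquery: MAX(goals_against) over all matches rows = 6.
Keep rows where goals_against > that value.

(no rows)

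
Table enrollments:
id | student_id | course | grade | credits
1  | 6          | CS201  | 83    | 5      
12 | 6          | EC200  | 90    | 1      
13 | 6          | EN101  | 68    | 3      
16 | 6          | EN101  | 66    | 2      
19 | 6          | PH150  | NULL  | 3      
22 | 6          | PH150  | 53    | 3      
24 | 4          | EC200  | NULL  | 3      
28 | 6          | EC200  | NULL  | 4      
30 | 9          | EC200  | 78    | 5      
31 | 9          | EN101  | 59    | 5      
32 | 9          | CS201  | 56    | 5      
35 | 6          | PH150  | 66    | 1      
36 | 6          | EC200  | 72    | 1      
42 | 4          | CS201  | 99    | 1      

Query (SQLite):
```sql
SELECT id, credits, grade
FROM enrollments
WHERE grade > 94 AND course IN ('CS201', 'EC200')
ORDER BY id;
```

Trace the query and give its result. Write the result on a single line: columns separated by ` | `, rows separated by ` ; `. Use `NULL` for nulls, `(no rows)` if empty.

42 | 1 | 99

grade > 94: ids {42}
course IN ('CS201', 'EC200'): ids {1, 12, 24, 28, 30, 32, 36, 42}
Combine with AND.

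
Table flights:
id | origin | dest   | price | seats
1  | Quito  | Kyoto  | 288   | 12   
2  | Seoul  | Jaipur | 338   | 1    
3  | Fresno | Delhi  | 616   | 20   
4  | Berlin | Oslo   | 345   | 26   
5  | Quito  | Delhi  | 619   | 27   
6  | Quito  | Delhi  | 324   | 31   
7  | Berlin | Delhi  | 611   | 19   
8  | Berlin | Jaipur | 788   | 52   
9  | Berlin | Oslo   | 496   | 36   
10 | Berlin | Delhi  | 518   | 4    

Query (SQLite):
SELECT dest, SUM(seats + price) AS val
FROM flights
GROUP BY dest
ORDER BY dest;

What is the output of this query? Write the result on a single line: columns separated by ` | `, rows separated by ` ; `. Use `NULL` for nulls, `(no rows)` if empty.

For each row compute seats + price.
Group by dest; take SUM of the expression per group.
  Delhi: ids {3, 5, 6, 7, 10} → SUM(seats + price)=2789
  Jaipur: ids {2, 8} → SUM(seats + price)=1179
  Kyoto: ids {1} → SUM(seats + price)=300
  Oslo: ids {4, 9} → SUM(seats + price)=903

Delhi | 2789 ; Jaipur | 1179 ; Kyoto | 300 ; Oslo | 903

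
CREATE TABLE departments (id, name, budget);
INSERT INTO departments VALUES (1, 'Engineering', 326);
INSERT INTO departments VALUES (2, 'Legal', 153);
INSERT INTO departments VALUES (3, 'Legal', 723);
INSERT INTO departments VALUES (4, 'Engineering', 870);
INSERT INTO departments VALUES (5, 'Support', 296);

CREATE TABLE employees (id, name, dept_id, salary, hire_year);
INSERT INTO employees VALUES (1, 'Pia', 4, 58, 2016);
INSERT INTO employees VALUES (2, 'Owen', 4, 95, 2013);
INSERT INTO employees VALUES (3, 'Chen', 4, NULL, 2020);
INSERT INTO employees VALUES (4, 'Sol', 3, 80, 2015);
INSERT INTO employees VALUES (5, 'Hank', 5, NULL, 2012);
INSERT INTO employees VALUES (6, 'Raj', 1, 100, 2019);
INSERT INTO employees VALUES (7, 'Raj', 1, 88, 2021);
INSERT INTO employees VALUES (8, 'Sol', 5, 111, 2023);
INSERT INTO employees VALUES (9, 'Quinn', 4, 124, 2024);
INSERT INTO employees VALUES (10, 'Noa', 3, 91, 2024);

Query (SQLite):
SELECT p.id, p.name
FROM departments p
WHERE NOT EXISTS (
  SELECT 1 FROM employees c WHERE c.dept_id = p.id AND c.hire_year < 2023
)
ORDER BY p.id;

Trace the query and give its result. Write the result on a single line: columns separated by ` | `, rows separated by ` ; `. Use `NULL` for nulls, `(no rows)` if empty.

For each departments row, check whether any employees with matching dept_id has hire_year < 2023.
Keep rows where that is false.

2 | Legal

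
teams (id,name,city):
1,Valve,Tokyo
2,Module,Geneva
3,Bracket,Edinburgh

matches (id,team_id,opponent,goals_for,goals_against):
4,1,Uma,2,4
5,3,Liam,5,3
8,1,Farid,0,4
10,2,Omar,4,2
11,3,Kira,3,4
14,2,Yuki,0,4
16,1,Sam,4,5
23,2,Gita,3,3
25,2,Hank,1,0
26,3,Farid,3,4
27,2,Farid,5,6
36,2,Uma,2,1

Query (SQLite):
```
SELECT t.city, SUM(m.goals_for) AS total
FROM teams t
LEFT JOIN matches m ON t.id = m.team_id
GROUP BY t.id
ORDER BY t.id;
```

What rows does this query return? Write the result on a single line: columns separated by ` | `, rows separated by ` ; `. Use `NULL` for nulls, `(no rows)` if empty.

LEFT JOIN keeps every teams row; unmatched ones get NULL for matches columns.
Group by teams.id and compute SUM(m.goals_for). SUM over an all-NULL group is NULL.
  1: ids {4, 8, 16} → SUM(m.goals_for)=6
  2: ids {10, 14, 23, 25, 27, 36} → SUM(m.goals_for)=15
  3: ids {5, 11, 26} → SUM(m.goals_for)=11

Tokyo | 6 ; Geneva | 15 ; Edinburgh | 11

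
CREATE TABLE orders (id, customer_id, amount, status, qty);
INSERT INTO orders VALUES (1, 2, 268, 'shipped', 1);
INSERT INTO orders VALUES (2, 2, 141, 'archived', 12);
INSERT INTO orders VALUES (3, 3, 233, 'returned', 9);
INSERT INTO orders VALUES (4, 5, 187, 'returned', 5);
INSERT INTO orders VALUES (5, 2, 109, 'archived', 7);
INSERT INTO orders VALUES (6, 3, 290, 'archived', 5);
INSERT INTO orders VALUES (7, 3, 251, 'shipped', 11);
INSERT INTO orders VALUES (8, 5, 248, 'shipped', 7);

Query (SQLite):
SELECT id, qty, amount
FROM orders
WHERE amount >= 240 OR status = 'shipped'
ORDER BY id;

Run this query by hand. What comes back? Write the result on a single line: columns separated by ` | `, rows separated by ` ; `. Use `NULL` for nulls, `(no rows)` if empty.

amount >= 240: ids {1, 6, 7, 8}
status = 'shipped': ids {1, 7, 8}
Combine with OR.

1 | 1 | 268 ; 6 | 5 | 290 ; 7 | 11 | 251 ; 8 | 7 | 248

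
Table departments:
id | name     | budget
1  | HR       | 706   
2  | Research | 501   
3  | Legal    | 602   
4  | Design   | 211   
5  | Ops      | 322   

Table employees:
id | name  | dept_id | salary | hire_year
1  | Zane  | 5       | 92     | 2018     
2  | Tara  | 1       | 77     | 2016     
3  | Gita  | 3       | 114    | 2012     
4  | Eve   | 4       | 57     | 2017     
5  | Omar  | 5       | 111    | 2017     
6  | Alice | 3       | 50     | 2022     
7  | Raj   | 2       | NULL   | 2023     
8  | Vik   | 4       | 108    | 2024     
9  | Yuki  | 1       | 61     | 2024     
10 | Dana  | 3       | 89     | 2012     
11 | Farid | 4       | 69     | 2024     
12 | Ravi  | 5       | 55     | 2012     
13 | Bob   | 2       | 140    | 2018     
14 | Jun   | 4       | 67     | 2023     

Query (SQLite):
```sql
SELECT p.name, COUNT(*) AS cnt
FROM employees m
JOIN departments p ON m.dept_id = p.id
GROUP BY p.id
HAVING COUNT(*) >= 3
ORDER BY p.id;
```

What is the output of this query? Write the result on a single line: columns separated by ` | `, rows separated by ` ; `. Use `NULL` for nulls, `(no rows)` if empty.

Legal | 3 ; Design | 4 ; Ops | 3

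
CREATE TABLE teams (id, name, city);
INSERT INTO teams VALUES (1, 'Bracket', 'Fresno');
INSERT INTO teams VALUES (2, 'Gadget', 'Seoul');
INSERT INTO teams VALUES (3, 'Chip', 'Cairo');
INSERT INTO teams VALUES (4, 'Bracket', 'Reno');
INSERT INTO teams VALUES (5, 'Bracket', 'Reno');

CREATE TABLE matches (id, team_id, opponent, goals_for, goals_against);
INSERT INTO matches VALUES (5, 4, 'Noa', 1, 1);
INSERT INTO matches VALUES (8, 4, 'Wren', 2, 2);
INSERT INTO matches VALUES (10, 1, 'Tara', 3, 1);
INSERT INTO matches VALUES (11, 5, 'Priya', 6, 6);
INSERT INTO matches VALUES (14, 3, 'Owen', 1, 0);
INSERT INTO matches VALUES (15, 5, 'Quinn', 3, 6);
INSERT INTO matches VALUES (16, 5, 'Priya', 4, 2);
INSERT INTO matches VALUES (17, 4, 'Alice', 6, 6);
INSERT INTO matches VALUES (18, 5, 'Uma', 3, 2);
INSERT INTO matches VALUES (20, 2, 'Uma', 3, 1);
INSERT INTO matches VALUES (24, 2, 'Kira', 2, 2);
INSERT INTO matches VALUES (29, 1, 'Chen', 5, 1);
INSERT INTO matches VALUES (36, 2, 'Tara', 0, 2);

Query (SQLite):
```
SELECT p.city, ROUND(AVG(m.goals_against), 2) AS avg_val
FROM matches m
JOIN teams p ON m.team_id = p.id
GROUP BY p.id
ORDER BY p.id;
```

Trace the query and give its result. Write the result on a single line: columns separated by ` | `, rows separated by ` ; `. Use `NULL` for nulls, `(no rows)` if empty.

Fresno | 1 ; Seoul | 1.67 ; Cairo | 0 ; Reno | 3 ; Reno | 4

Join each matches row to its teams via team_id.
Group joined rows by teams.id; compute ROUND(AVG(m.goals_against), 2) per group.
  1: ids {10, 29} → ROUND(AVG(m.goals_against), 2)=1
  2: ids {20, 24, 36} → ROUND(AVG(m.goals_against), 2)=1.67
  3: ids {14} → ROUND(AVG(m.goals_against), 2)=0
  4: ids {5, 8, 17} → ROUND(AVG(m.goals_against), 2)=3
  5: ids {11, 15, 16, 18} → ROUND(AVG(m.goals_against), 2)=4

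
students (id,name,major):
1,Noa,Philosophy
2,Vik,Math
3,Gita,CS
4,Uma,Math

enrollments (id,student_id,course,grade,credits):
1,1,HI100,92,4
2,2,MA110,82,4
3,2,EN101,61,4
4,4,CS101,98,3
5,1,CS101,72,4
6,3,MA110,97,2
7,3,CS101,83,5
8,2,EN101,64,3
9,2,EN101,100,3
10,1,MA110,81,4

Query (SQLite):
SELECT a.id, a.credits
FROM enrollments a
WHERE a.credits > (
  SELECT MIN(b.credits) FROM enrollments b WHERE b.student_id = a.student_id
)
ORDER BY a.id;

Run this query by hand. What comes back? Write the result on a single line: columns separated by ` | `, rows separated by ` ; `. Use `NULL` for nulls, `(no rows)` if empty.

2 | 4 ; 3 | 4 ; 7 | 5

For each enrollments row a, compute MIN(credits) over rows sharing a.student_id.
Keep row a if a.credits > that per-group MIN.
  student_id=1: MIN(credits) = 4
  student_id=2: MIN(credits) = 3
  student_id=3: MIN(credits) = 2
  student_id=4: MIN(credits) = 3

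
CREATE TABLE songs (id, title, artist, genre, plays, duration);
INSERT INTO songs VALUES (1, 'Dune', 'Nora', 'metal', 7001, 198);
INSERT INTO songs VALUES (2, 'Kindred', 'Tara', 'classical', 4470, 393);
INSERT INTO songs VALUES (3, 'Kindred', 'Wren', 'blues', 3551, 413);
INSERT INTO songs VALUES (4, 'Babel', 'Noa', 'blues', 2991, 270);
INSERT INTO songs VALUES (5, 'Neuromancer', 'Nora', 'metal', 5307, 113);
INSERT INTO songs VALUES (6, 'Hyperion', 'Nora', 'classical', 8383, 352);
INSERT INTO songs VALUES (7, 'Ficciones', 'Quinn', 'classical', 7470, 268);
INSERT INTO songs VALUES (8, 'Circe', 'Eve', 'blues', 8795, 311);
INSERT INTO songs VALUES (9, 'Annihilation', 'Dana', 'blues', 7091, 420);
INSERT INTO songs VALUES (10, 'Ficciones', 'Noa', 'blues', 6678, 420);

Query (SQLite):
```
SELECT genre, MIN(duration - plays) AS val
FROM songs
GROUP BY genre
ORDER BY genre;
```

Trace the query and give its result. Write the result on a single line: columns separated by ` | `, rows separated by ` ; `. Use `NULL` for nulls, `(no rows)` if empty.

blues | -8484 ; classical | -8031 ; metal | -6803

For each row compute duration - plays.
Group by genre; take MIN of the expression per group.
  blues: ids {3, 4, 8, 9, 10} → MIN(duration - plays)=-8484
  classical: ids {2, 6, 7} → MIN(duration - plays)=-8031
  metal: ids {1, 5} → MIN(duration - plays)=-6803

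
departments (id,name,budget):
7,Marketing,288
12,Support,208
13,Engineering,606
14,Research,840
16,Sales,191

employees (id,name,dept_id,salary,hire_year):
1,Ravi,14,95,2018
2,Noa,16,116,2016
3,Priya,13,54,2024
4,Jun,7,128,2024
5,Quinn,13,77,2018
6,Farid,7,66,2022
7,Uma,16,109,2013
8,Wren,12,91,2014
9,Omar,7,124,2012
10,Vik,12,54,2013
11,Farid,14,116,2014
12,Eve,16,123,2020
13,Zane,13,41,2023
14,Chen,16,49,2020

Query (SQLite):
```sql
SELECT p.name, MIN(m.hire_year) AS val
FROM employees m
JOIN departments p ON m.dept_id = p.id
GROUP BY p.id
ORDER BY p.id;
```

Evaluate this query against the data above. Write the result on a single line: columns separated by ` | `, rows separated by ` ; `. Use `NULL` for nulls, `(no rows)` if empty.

Marketing | 2012 ; Support | 2013 ; Engineering | 2018 ; Research | 2014 ; Sales | 2013

Join each employees row to its departments via dept_id.
Group joined rows by departments.id; compute MIN(m.hire_year) per group.
  7: ids {4, 6, 9} → MIN(m.hire_year)=2012
  12: ids {8, 10} → MIN(m.hire_year)=2013
  13: ids {3, 5, 13} → MIN(m.hire_year)=2018
  14: ids {1, 11} → MIN(m.hire_year)=2014
  16: ids {2, 7, 12, 14} → MIN(m.hire_year)=2013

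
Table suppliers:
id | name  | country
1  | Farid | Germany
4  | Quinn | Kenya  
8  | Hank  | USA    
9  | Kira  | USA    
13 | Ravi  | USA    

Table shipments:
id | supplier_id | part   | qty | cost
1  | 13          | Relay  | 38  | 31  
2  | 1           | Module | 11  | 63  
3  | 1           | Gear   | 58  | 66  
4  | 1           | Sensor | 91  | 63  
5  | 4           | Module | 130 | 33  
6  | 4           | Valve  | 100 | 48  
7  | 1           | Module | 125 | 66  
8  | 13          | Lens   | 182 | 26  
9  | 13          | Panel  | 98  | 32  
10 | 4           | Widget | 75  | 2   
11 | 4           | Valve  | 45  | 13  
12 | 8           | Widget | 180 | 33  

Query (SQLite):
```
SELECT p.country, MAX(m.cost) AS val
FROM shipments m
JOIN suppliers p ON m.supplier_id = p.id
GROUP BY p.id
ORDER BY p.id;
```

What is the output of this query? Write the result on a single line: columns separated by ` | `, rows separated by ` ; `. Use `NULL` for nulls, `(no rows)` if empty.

Germany | 66 ; Kenya | 48 ; USA | 33 ; USA | 32

Join each shipments row to its suppliers via supplier_id.
Group joined rows by suppliers.id; compute MAX(m.cost) per group.
  1: ids {2, 3, 4, 7} → MAX(m.cost)=66
  4: ids {5, 6, 10, 11} → MAX(m.cost)=48
  8: ids {12} → MAX(m.cost)=33
  13: ids {1, 8, 9} → MAX(m.cost)=32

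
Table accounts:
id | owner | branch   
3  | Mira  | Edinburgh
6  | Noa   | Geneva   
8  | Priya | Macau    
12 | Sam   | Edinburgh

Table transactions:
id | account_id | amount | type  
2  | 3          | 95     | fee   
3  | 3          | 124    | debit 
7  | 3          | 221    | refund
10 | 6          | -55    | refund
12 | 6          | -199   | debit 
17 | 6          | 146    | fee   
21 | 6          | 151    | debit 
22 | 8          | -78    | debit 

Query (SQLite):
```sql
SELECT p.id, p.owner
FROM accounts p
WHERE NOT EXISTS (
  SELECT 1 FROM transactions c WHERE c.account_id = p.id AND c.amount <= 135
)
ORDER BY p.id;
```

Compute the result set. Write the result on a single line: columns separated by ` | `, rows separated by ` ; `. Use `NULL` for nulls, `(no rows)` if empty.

12 | Sam

For each accounts row, check whether any transactions with matching account_id has amount <= 135.
Keep rows where that is false.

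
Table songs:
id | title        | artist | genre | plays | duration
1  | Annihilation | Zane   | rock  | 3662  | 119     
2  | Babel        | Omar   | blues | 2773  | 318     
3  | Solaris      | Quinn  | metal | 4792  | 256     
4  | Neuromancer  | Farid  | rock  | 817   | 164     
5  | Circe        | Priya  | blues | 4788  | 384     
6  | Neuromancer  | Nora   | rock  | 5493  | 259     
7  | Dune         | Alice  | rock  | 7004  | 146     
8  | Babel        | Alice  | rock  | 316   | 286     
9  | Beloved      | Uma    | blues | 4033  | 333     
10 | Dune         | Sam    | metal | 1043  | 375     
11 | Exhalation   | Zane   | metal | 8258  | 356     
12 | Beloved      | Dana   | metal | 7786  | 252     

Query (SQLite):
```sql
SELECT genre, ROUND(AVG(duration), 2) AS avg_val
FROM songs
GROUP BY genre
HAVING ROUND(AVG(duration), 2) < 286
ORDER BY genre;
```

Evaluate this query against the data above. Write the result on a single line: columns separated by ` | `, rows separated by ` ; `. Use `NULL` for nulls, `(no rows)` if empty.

rock | 194.8

Partition songs by genre; compute ROUND(AVG(duration), 2) within each group.
HAVING: keep groups where ROUND(AVG(duration), 2) < 286.
  blues: ids {2, 5, 9} → ROUND(AVG(duration), 2)=345
  metal: ids {3, 10, 11, 12} → ROUND(AVG(duration), 2)=309.75
  rock: ids {1, 4, 6, 7, 8} → ROUND(AVG(duration), 2)=194.8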